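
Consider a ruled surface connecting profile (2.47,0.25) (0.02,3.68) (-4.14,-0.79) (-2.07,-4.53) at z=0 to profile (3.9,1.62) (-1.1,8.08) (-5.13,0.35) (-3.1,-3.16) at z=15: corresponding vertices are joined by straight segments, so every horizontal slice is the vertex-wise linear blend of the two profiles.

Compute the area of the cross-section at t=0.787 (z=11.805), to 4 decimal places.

Cross-section at t=0.787: each vertex is (1-t)·p0[i] + t·p1[i].
  v1: (1-0.787)·(2.47,0.25) + 0.787·(3.9,1.62) = (3.5954,1.3282)
  v2: (1-0.787)·(0.02,3.68) + 0.787·(-1.1,8.08) = (-0.8614,7.1428)
  v3: (1-0.787)·(-4.14,-0.79) + 0.787·(-5.13,0.35) = (-4.9191,0.1072)
  v4: (1-0.787)·(-2.07,-4.53) + 0.787·(-3.1,-3.16) = (-2.8806,-3.4518)
Shoelace sum Σ(x_i·y_{i+1} − x_{i+1}·y_i):
  i=1: 3.5954·7.1428 − -0.8614·1.3282 = +26.8255 (running +26.8255)
  i=2: -0.8614·0.1072 − -4.9191·7.1428 = +35.0440 (running +61.8695)
  i=3: -4.9191·-3.4518 − -2.8806·0.1072 = +17.2886 (running +79.1581)
  i=4: -2.8806·1.3282 − 3.5954·-3.4518 = +8.5847 (running +87.7428)
Area = |Σ|/2 = |87.7428|/2 = 43.8714

Area at t=0.787: 43.8714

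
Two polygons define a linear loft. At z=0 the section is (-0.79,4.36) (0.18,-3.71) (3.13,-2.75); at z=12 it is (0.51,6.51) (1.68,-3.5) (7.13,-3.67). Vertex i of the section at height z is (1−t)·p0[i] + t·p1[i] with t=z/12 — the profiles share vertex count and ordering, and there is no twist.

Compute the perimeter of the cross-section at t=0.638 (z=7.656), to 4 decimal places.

Perimeter at t=0.638: 24.6043

Cross-section at t=0.638: each vertex is (1-t)·p0[i] + t·p1[i].
  v1: (1-0.638)·(-0.79,4.36) + 0.638·(0.51,6.51) = (0.0394,5.7317)
  v2: (1-0.638)·(0.18,-3.71) + 0.638·(1.68,-3.5) = (1.1370,-3.5760)
  v3: (1-0.638)·(3.13,-2.75) + 0.638·(7.13,-3.67) = (5.6820,-3.3370)
Perimeter = Σ |v_{i+1} − v_i|:
  edge 1→2: √(1.0976² + -9.3077²) = 9.3722 (running 9.3722)
  edge 2→3: √(4.5450² + 0.2391²) = 4.5513 (running 13.9235)
  edge 3→1: √(-5.6426² + 9.0687²) = 10.6808 (running 24.6043)
Perimeter = 24.6043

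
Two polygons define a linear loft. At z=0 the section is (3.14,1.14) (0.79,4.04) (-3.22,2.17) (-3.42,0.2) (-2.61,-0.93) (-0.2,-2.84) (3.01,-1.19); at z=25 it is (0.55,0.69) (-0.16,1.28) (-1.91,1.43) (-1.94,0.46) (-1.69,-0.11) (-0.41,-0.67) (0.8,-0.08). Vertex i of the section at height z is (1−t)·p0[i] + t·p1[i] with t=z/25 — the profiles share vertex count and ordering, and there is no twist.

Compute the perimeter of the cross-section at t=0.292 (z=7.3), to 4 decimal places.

Perimeter at t=0.292: 16.7381

Cross-section at t=0.292: each vertex is (1-t)·p0[i] + t·p1[i].
  v1: (1-0.292)·(3.14,1.14) + 0.292·(0.55,0.69) = (2.3837,1.0086)
  v2: (1-0.292)·(0.79,4.04) + 0.292·(-0.16,1.28) = (0.5126,3.2341)
  v3: (1-0.292)·(-3.22,2.17) + 0.292·(-1.91,1.43) = (-2.8375,1.9539)
  v4: (1-0.292)·(-3.42,0.2) + 0.292·(-1.94,0.46) = (-2.9878,0.2759)
  v5: (1-0.292)·(-2.61,-0.93) + 0.292·(-1.69,-0.11) = (-2.3414,-0.6906)
  v6: (1-0.292)·(-0.2,-2.84) + 0.292·(-0.41,-0.67) = (-0.2613,-2.2064)
  v7: (1-0.292)·(3.01,-1.19) + 0.292·(0.8,-0.08) = (2.3647,-0.8659)
Perimeter = Σ |v_{i+1} − v_i|:
  edge 1→2: √(-1.8711² + 2.2255²) = 2.9076 (running 2.9076)
  edge 2→3: √(-3.3501² + -1.2802²) = 3.5863 (running 6.4939)
  edge 3→4: √(-0.1504² + -1.6780²) = 1.6847 (running 8.1786)
  edge 4→5: √(0.6465² + -0.9665²) = 1.1628 (running 9.3414)
  edge 5→6: √(2.0800² + -1.5158²) = 2.5738 (running 11.9151)
  edge 6→7: √(2.6260² + 1.3405²) = 2.9483 (running 14.8635)
  edge 7→1: √(0.0190² + 1.8745²) = 1.8746 (running 16.7381)
Perimeter = 16.7381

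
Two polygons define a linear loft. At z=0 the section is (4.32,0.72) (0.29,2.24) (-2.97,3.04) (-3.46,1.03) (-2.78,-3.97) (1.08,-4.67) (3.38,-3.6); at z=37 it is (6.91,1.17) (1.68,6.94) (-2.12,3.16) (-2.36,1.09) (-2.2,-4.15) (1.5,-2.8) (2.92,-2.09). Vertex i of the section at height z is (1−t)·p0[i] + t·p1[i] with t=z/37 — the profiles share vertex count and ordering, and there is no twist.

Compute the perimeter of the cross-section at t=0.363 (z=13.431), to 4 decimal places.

Perimeter at t=0.363: 26.5885

Cross-section at t=0.363: each vertex is (1-t)·p0[i] + t·p1[i].
  v1: (1-0.363)·(4.32,0.72) + 0.363·(6.91,1.17) = (5.2602,0.8833)
  v2: (1-0.363)·(0.29,2.24) + 0.363·(1.68,6.94) = (0.7946,3.9461)
  v3: (1-0.363)·(-2.97,3.04) + 0.363·(-2.12,3.16) = (-2.6615,3.0836)
  v4: (1-0.363)·(-3.46,1.03) + 0.363·(-2.36,1.09) = (-3.0607,1.0518)
  v5: (1-0.363)·(-2.78,-3.97) + 0.363·(-2.2,-4.15) = (-2.5695,-4.0353)
  v6: (1-0.363)·(1.08,-4.67) + 0.363·(1.5,-2.8) = (1.2325,-3.9912)
  v7: (1-0.363)·(3.38,-3.6) + 0.363·(2.92,-2.09) = (3.2130,-3.0519)
Perimeter = Σ |v_{i+1} − v_i|:
  edge 1→2: √(-4.4656² + 3.0628²) = 5.4150 (running 5.4150)
  edge 2→3: √(-3.4560² + -0.8625²) = 3.5620 (running 8.9770)
  edge 3→4: √(-0.3992² + -2.0318²) = 2.0706 (running 11.0476)
  edge 4→5: √(0.4912² + -5.0871²) = 5.1108 (running 16.1584)
  edge 5→6: √(3.8019² + 0.0441²) = 3.8022 (running 19.9606)
  edge 6→7: √(1.9806² + 0.9393²) = 2.1920 (running 22.1526)
  edge 7→1: √(2.0472² + 3.9352²) = 4.4359 (running 26.5885)
Perimeter = 26.5885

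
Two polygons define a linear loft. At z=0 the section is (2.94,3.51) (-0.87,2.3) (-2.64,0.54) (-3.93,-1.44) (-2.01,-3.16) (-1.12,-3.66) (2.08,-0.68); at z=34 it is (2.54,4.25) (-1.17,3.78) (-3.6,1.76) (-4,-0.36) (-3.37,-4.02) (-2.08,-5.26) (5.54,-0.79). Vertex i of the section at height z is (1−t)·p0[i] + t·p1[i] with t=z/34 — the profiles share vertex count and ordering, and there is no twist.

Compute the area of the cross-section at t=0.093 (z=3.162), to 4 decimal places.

Area at t=0.093: 28.6387

Cross-section at t=0.093: each vertex is (1-t)·p0[i] + t·p1[i].
  v1: (1-0.093)·(2.94,3.51) + 0.093·(2.54,4.25) = (2.9028,3.5788)
  v2: (1-0.093)·(-0.87,2.3) + 0.093·(-1.17,3.78) = (-0.8979,2.4376)
  v3: (1-0.093)·(-2.64,0.54) + 0.093·(-3.6,1.76) = (-2.7293,0.6535)
  v4: (1-0.093)·(-3.93,-1.44) + 0.093·(-4,-0.36) = (-3.9365,-1.3396)
  v5: (1-0.093)·(-2.01,-3.16) + 0.093·(-3.37,-4.02) = (-2.1365,-3.2400)
  v6: (1-0.093)·(-1.12,-3.66) + 0.093·(-2.08,-5.26) = (-1.2093,-3.8088)
  v7: (1-0.093)·(2.08,-0.68) + 0.093·(5.54,-0.79) = (2.4018,-0.6902)
Shoelace sum Σ(x_i·y_{i+1} − x_{i+1}·y_i):
  i=1: 2.9028·2.4376 − -0.8979·3.5788 = +10.2894 (running +10.2894)
  i=2: -0.8979·0.6535 − -2.7293·2.4376 = +6.0663 (running +16.3557)
  i=3: -2.7293·-1.3396 − -3.9365·0.6535 = +6.2284 (running +22.5841)
  i=4: -3.9365·-3.2400 − -2.1365·-1.3396 = +9.8923 (running +32.4763)
  i=5: -2.1365·-3.8088 − -1.2093·-3.2400 = +4.2194 (running +36.6957)
  i=6: -1.2093·-0.6902 − 2.4018·-3.8088 = +9.9826 (running +46.6783)
  i=7: 2.4018·3.5788 − 2.9028·-0.6902 = +10.5991 (running +57.2774)
Area = |Σ|/2 = |57.2774|/2 = 28.6387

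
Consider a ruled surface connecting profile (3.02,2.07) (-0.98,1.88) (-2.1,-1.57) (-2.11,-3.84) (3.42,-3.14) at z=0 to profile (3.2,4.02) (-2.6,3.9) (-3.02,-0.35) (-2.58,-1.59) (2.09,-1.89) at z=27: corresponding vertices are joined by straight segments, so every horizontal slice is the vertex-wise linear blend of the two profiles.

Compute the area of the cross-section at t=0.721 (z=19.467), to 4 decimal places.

Area at t=0.721: 29.8311

Cross-section at t=0.721: each vertex is (1-t)·p0[i] + t·p1[i].
  v1: (1-0.721)·(3.02,2.07) + 0.721·(3.2,4.02) = (3.1498,3.4759)
  v2: (1-0.721)·(-0.98,1.88) + 0.721·(-2.6,3.9) = (-2.1480,3.3364)
  v3: (1-0.721)·(-2.1,-1.57) + 0.721·(-3.02,-0.35) = (-2.7633,-0.6904)
  v4: (1-0.721)·(-2.11,-3.84) + 0.721·(-2.58,-1.59) = (-2.4489,-2.2178)
  v5: (1-0.721)·(3.42,-3.14) + 0.721·(2.09,-1.89) = (2.4611,-2.2388)
Shoelace sum Σ(x_i·y_{i+1} − x_{i+1}·y_i):
  i=1: 3.1498·3.3364 − -2.1480·3.4759 = +17.9754 (running +17.9754)
  i=2: -2.1480·-0.6904 − -2.7633·3.3364 = +10.7025 (running +28.6779)
  i=3: -2.7633·-2.2178 − -2.4489·-0.6904 = +4.4377 (running +33.1156)
  i=4: -2.4489·-2.2388 − 2.4611·-2.2178 = +10.9404 (running +44.0561)
  i=5: 2.4611·3.4759 − 3.1498·-2.2388 = +15.6061 (running +59.6622)
Area = |Σ|/2 = |59.6622|/2 = 29.8311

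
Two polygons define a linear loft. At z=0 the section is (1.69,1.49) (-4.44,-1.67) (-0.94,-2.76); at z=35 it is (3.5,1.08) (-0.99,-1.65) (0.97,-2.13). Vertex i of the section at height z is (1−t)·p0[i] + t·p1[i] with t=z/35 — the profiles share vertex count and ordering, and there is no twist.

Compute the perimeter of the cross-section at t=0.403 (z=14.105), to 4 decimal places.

Perimeter at t=0.403: 13.8561

Cross-section at t=0.403: each vertex is (1-t)·p0[i] + t·p1[i].
  v1: (1-0.403)·(1.69,1.49) + 0.403·(3.5,1.08) = (2.4194,1.3248)
  v2: (1-0.403)·(-4.44,-1.67) + 0.403·(-0.99,-1.65) = (-3.0496,-1.6619)
  v3: (1-0.403)·(-0.94,-2.76) + 0.403·(0.97,-2.13) = (-0.1703,-2.5061)
Perimeter = Σ |v_{i+1} − v_i|:
  edge 1→2: √(-5.4691² + -2.9867²) = 6.2315 (running 6.2315)
  edge 2→3: √(2.8794² + -0.8442²) = 3.0006 (running 9.2320)
  edge 3→1: √(2.5897² + 3.8309²) = 4.6241 (running 13.8561)
Perimeter = 13.8561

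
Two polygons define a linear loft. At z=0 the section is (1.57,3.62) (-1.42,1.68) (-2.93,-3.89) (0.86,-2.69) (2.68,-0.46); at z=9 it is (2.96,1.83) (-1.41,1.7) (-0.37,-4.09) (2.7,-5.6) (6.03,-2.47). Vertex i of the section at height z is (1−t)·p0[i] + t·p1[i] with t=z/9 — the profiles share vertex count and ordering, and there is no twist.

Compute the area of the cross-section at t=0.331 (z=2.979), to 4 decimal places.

Cross-section at t=0.331: each vertex is (1-t)·p0[i] + t·p1[i].
  v1: (1-0.331)·(1.57,3.62) + 0.331·(2.96,1.83) = (2.0301,3.0275)
  v2: (1-0.331)·(-1.42,1.68) + 0.331·(-1.41,1.7) = (-1.4167,1.6866)
  v3: (1-0.331)·(-2.93,-3.89) + 0.331·(-0.37,-4.09) = (-2.0826,-3.9562)
  v4: (1-0.331)·(0.86,-2.69) + 0.331·(2.7,-5.6) = (1.4690,-3.6532)
  v5: (1-0.331)·(2.68,-0.46) + 0.331·(6.03,-2.47) = (3.7889,-1.1253)
Shoelace sum Σ(x_i·y_{i+1} − x_{i+1}·y_i):
  i=1: 2.0301·1.6866 − -1.4167·3.0275 = +7.7130 (running +7.7130)
  i=2: -1.4167·-3.9562 − -2.0826·1.6866 = +9.1173 (running +16.8304)
  i=3: -2.0826·-3.6532 − 1.4690·-3.9562 = +13.4201 (running +30.2505)
  i=4: 1.4690·-1.1253 − 3.7889·-3.6532 = +12.1883 (running +42.4388)
  i=5: 3.7889·3.0275 − 2.0301·-1.1253 = +13.7553 (running +56.1941)
Area = |Σ|/2 = |56.1941|/2 = 28.0971

Area at t=0.331: 28.0971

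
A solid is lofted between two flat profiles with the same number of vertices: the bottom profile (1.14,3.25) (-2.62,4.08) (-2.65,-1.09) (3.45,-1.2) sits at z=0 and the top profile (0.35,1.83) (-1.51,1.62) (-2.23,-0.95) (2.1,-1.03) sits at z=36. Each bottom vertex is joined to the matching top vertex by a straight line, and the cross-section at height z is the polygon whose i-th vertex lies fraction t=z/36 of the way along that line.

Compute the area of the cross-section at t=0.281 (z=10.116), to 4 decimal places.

Area at t=0.281: 18.3261

Cross-section at t=0.281: each vertex is (1-t)·p0[i] + t·p1[i].
  v1: (1-0.281)·(1.14,3.25) + 0.281·(0.35,1.83) = (0.9180,2.8510)
  v2: (1-0.281)·(-2.62,4.08) + 0.281·(-1.51,1.62) = (-2.3081,3.3887)
  v3: (1-0.281)·(-2.65,-1.09) + 0.281·(-2.23,-0.95) = (-2.5320,-1.0507)
  v4: (1-0.281)·(3.45,-1.2) + 0.281·(2.1,-1.03) = (3.0707,-1.1522)
Shoelace sum Σ(x_i·y_{i+1} − x_{i+1}·y_i):
  i=1: 0.9180·3.3887 − -2.3081·2.8510 = +9.6912 (running +9.6912)
  i=2: -2.3081·-1.0507 − -2.5320·3.3887 = +11.0052 (running +20.6965)
  i=3: -2.5320·-1.1522 − 3.0707·-1.0507 = +6.1436 (running +26.8401)
  i=4: 3.0707·2.8510 − 0.9180·-1.1522 = +9.8121 (running +36.6522)
Area = |Σ|/2 = |36.6522|/2 = 18.3261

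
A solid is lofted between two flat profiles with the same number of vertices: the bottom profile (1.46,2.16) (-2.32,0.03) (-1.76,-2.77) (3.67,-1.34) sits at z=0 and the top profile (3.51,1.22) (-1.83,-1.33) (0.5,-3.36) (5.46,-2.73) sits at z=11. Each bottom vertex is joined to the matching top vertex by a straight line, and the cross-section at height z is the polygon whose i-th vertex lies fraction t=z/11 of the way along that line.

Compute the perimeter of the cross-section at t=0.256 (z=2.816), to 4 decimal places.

Perimeter at t=0.256: 17.1858

Cross-section at t=0.256: each vertex is (1-t)·p0[i] + t·p1[i].
  v1: (1-0.256)·(1.46,2.16) + 0.256·(3.51,1.22) = (1.9848,1.9194)
  v2: (1-0.256)·(-2.32,0.03) + 0.256·(-1.83,-1.33) = (-2.1946,-0.3182)
  v3: (1-0.256)·(-1.76,-2.77) + 0.256·(0.5,-3.36) = (-1.1814,-2.9210)
  v4: (1-0.256)·(3.67,-1.34) + 0.256·(5.46,-2.73) = (4.1282,-1.6958)
Perimeter = Σ |v_{i+1} − v_i|:
  edge 1→2: √(-4.1794² + -2.2375²) = 4.7406 (running 4.7406)
  edge 2→3: √(1.0131² + -2.6029²) = 2.7931 (running 7.5337)
  edge 3→4: √(5.3097² + 1.2252²) = 5.4492 (running 12.9829)
  edge 4→1: √(-2.1434² + 3.6152²) = 4.2029 (running 17.1858)
Perimeter = 17.1858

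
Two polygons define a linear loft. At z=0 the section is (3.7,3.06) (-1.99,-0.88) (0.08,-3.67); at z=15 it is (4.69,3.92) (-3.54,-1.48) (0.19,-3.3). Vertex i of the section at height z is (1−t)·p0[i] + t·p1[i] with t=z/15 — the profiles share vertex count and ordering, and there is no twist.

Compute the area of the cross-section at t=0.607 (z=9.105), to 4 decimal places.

Area at t=0.607: 15.3860

Cross-section at t=0.607: each vertex is (1-t)·p0[i] + t·p1[i].
  v1: (1-0.607)·(3.7,3.06) + 0.607·(4.69,3.92) = (4.3009,3.5820)
  v2: (1-0.607)·(-1.99,-0.88) + 0.607·(-3.54,-1.48) = (-2.9308,-1.2442)
  v3: (1-0.607)·(0.08,-3.67) + 0.607·(0.19,-3.3) = (0.1468,-3.4454)
Shoelace sum Σ(x_i·y_{i+1} − x_{i+1}·y_i):
  i=1: 4.3009·-1.2442 − -2.9308·3.5820 = +5.1471 (running +5.1471)
  i=2: -2.9308·-3.4454 − 0.1468·-1.2442 = +10.2806 (running +15.4277)
  i=3: 0.1468·3.5820 − 4.3009·-3.4454 = +15.3442 (running +30.7719)
Area = |Σ|/2 = |30.7719|/2 = 15.3860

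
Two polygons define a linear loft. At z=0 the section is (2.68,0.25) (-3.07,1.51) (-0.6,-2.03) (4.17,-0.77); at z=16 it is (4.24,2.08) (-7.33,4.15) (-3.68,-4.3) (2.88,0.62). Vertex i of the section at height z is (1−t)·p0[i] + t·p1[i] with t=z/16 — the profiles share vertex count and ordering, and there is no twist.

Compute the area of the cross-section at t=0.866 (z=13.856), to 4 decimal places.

Area at t=0.866: 40.8751

Cross-section at t=0.866: each vertex is (1-t)·p0[i] + t·p1[i].
  v1: (1-0.866)·(2.68,0.25) + 0.866·(4.24,2.08) = (4.0310,1.8348)
  v2: (1-0.866)·(-3.07,1.51) + 0.866·(-7.33,4.15) = (-6.7592,3.7962)
  v3: (1-0.866)·(-0.6,-2.03) + 0.866·(-3.68,-4.3) = (-3.2673,-3.9958)
  v4: (1-0.866)·(4.17,-0.77) + 0.866·(2.88,0.62) = (3.0529,0.4337)
Shoelace sum Σ(x_i·y_{i+1} − x_{i+1}·y_i):
  i=1: 4.0310·3.7962 − -6.7592·1.8348 = +27.7041 (running +27.7041)
  i=2: -6.7592·-3.9958 − -3.2673·3.7962 = +39.4118 (running +67.1158)
  i=3: -3.2673·0.4337 − 3.0529·-3.9958 = +10.7815 (running +77.8974)
  i=4: 3.0529·1.8348 − 4.0310·0.4337 = +3.8529 (running +81.7503)
Area = |Σ|/2 = |81.7503|/2 = 40.8751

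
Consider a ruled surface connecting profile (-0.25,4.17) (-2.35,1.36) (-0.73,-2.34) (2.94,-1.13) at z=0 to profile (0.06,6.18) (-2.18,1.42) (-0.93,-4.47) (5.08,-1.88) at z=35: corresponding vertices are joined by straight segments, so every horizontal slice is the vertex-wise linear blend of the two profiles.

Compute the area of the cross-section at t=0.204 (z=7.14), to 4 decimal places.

Area at t=0.204: 21.7060

Cross-section at t=0.204: each vertex is (1-t)·p0[i] + t·p1[i].
  v1: (1-0.204)·(-0.25,4.17) + 0.204·(0.06,6.18) = (-0.1868,4.5800)
  v2: (1-0.204)·(-2.35,1.36) + 0.204·(-2.18,1.42) = (-2.3153,1.3722)
  v3: (1-0.204)·(-0.73,-2.34) + 0.204·(-0.93,-4.47) = (-0.7708,-2.7745)
  v4: (1-0.204)·(2.94,-1.13) + 0.204·(5.08,-1.88) = (3.3766,-1.2830)
Shoelace sum Σ(x_i·y_{i+1} − x_{i+1}·y_i):
  i=1: -0.1868·1.3722 − -2.3153·4.5800 = +10.3480 (running +10.3480)
  i=2: -2.3153·-2.7745 − -0.7708·1.3722 = +7.4816 (running +17.8296)
  i=3: -0.7708·-1.2830 − 3.3766·-2.7745 = +10.3573 (running +28.1869)
  i=4: 3.3766·4.5800 − -0.1868·-1.2830 = +15.2252 (running +43.4120)
Area = |Σ|/2 = |43.4120|/2 = 21.7060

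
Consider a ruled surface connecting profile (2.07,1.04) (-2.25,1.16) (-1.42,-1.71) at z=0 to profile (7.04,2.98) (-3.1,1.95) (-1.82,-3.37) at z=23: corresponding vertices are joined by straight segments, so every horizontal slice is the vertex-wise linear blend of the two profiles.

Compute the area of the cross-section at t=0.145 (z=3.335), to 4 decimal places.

Area at t=0.145: 8.3484

Cross-section at t=0.145: each vertex is (1-t)·p0[i] + t·p1[i].
  v1: (1-0.145)·(2.07,1.04) + 0.145·(7.04,2.98) = (2.7906,1.3213)
  v2: (1-0.145)·(-2.25,1.16) + 0.145·(-3.1,1.95) = (-2.3733,1.2745)
  v3: (1-0.145)·(-1.42,-1.71) + 0.145·(-1.82,-3.37) = (-1.4780,-1.9507)
Shoelace sum Σ(x_i·y_{i+1} − x_{i+1}·y_i):
  i=1: 2.7906·1.2745 − -2.3733·1.3213 = +6.6926 (running +6.6926)
  i=2: -2.3733·-1.9507 − -1.4780·1.2745 = +6.5133 (running +13.2059)
  i=3: -1.4780·1.3213 − 2.7906·-1.9507 = +3.4908 (running +16.6967)
Area = |Σ|/2 = |16.6967|/2 = 8.3484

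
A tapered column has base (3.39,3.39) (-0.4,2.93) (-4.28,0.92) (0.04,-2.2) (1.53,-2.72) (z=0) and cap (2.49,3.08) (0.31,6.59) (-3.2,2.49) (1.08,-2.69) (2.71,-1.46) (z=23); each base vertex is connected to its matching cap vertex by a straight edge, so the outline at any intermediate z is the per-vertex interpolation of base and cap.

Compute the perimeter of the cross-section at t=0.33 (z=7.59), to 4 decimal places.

Perimeter at t=0.33: 20.9893

Cross-section at t=0.33: each vertex is (1-t)·p0[i] + t·p1[i].
  v1: (1-0.33)·(3.39,3.39) + 0.33·(2.49,3.08) = (3.0930,3.2877)
  v2: (1-0.33)·(-0.4,2.93) + 0.33·(0.31,6.59) = (-0.1657,4.1378)
  v3: (1-0.33)·(-4.28,0.92) + 0.33·(-3.2,2.49) = (-3.9236,1.4381)
  v4: (1-0.33)·(0.04,-2.2) + 0.33·(1.08,-2.69) = (0.3832,-2.3617)
  v5: (1-0.33)·(1.53,-2.72) + 0.33·(2.71,-1.46) = (1.9194,-2.3042)
Perimeter = Σ |v_{i+1} − v_i|:
  edge 1→2: √(-3.2587² + 0.8501²) = 3.3678 (running 3.3678)
  edge 2→3: √(-3.7579² + -2.6997²) = 4.6271 (running 7.9949)
  edge 3→4: √(4.3068² + -3.7998²) = 5.7434 (running 13.7383)
  edge 4→5: √(1.5362² + 0.0575²) = 1.5373 (running 15.2756)
  edge 5→1: √(1.1736² + 5.5919²) = 5.7137 (running 20.9893)
Perimeter = 20.9893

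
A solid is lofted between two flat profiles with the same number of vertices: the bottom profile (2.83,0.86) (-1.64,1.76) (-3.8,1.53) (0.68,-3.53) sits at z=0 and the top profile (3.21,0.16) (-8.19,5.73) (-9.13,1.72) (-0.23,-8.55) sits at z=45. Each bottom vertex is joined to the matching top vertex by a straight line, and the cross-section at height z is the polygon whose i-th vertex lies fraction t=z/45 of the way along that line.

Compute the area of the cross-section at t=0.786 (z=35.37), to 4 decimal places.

Area at t=0.786: 64.0639

Cross-section at t=0.786: each vertex is (1-t)·p0[i] + t·p1[i].
  v1: (1-0.786)·(2.83,0.86) + 0.786·(3.21,0.16) = (3.1287,0.3098)
  v2: (1-0.786)·(-1.64,1.76) + 0.786·(-8.19,5.73) = (-6.7883,4.8804)
  v3: (1-0.786)·(-3.8,1.53) + 0.786·(-9.13,1.72) = (-7.9894,1.6793)
  v4: (1-0.786)·(0.68,-3.53) + 0.786·(-0.23,-8.55) = (-0.0353,-7.4757)
Shoelace sum Σ(x_i·y_{i+1} − x_{i+1}·y_i):
  i=1: 3.1287·4.8804 − -6.7883·0.3098 = +17.3723 (running +17.3723)
  i=2: -6.7883·1.6793 − -7.9894·4.8804 = +27.5917 (running +44.9640)
  i=3: -7.9894·-7.4757 − -0.0353·1.6793 = +59.7856 (running +104.7495)
  i=4: -0.0353·0.3098 − 3.1287·-7.4757 = +23.3782 (running +128.1277)
Area = |Σ|/2 = |128.1277|/2 = 64.0639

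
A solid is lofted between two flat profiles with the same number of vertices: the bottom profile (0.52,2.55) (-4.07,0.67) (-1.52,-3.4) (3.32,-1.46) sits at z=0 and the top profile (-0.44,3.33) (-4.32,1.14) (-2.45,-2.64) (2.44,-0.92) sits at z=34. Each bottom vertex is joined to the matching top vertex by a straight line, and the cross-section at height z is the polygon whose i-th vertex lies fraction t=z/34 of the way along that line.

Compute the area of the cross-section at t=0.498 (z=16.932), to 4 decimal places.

Area at t=0.498: 23.2085

Cross-section at t=0.498: each vertex is (1-t)·p0[i] + t·p1[i].
  v1: (1-0.498)·(0.52,2.55) + 0.498·(-0.44,3.33) = (0.0419,2.9384)
  v2: (1-0.498)·(-4.07,0.67) + 0.498·(-4.32,1.14) = (-4.1945,0.9041)
  v3: (1-0.498)·(-1.52,-3.4) + 0.498·(-2.45,-2.64) = (-1.9831,-3.0215)
  v4: (1-0.498)·(3.32,-1.46) + 0.498·(2.44,-0.92) = (2.8818,-1.1911)
Shoelace sum Σ(x_i·y_{i+1} − x_{i+1}·y_i):
  i=1: 0.0419·0.9041 − -4.1945·2.9384 = +12.3632 (running +12.3632)
  i=2: -4.1945·-3.0215 − -1.9831·0.9041 = +14.4666 (running +26.8298)
  i=3: -1.9831·-1.1911 − 2.8818·-3.0215 = +11.0694 (running +37.8992)
  i=4: 2.8818·2.9384 − 0.0419·-1.1911 = +8.5178 (running +46.4170)
Area = |Σ|/2 = |46.4170|/2 = 23.2085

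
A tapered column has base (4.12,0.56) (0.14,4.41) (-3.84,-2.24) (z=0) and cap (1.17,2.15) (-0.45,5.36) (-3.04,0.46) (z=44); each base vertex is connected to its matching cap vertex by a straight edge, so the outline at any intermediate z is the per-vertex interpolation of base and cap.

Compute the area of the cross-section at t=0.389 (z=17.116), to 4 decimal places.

Area at t=0.389: 15.3313

Cross-section at t=0.389: each vertex is (1-t)·p0[i] + t·p1[i].
  v1: (1-0.389)·(4.12,0.56) + 0.389·(1.17,2.15) = (2.9725,1.1785)
  v2: (1-0.389)·(0.14,4.41) + 0.389·(-0.45,5.36) = (-0.0895,4.7796)
  v3: (1-0.389)·(-3.84,-2.24) + 0.389·(-3.04,0.46) = (-3.5288,-1.1897)
Shoelace sum Σ(x_i·y_{i+1} − x_{i+1}·y_i):
  i=1: 2.9725·4.7796 − -0.0895·1.1785 = +14.3125 (running +14.3125)
  i=2: -0.0895·-1.1897 − -3.5288·4.7796 = +16.9726 (running +31.2850)
  i=3: -3.5288·1.1785 − 2.9725·-1.1897 = -0.6224 (running +30.6626)
Area = |Σ|/2 = |30.6626|/2 = 15.3313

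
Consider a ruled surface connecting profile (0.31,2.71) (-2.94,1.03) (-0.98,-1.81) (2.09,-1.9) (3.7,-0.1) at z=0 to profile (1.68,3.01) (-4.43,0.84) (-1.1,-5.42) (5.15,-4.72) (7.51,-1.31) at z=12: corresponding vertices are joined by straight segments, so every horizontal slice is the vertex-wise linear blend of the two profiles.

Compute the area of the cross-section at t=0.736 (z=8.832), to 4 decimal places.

Cross-section at t=0.736: each vertex is (1-t)·p0[i] + t·p1[i].
  v1: (1-0.736)·(0.31,2.71) + 0.736·(1.68,3.01) = (1.3183,2.9308)
  v2: (1-0.736)·(-2.94,1.03) + 0.736·(-4.43,0.84) = (-4.0366,0.8902)
  v3: (1-0.736)·(-0.98,-1.81) + 0.736·(-1.1,-5.42) = (-1.0683,-4.4670)
  v4: (1-0.736)·(2.09,-1.9) + 0.736·(5.15,-4.72) = (4.3422,-3.9755)
  v5: (1-0.736)·(3.7,-0.1) + 0.736·(7.51,-1.31) = (6.5042,-0.9906)
Shoelace sum Σ(x_i·y_{i+1} − x_{i+1}·y_i):
  i=1: 1.3183·0.8902 − -4.0366·2.9308 = +13.0041 (running +13.0041)
  i=2: -4.0366·-4.4670 − -1.0683·0.8902 = +18.9825 (running +31.9866)
  i=3: -1.0683·-3.9755 − 4.3422·-4.4670 = +23.6434 (running +55.6300)
  i=4: 4.3422·-0.9906 − 6.5042·-3.9755 = +21.5562 (running +77.1862)
  i=5: 6.5042·2.9308 − 1.3183·-0.9906 = +20.3683 (running +97.5545)
Area = |Σ|/2 = |97.5545|/2 = 48.7772

Area at t=0.736: 48.7772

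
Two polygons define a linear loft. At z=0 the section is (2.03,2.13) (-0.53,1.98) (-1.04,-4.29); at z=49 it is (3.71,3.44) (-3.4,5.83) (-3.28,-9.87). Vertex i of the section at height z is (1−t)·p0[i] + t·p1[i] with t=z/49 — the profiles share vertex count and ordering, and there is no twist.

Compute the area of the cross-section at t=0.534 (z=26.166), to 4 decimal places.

Area at t=0.534: 28.3105

Cross-section at t=0.534: each vertex is (1-t)·p0[i] + t·p1[i].
  v1: (1-0.534)·(2.03,2.13) + 0.534·(3.71,3.44) = (2.9271,2.8295)
  v2: (1-0.534)·(-0.53,1.98) + 0.534·(-3.4,5.83) = (-2.0626,4.0359)
  v3: (1-0.534)·(-1.04,-4.29) + 0.534·(-3.28,-9.87) = (-2.2362,-7.2697)
Shoelace sum Σ(x_i·y_{i+1} − x_{i+1}·y_i):
  i=1: 2.9271·4.0359 − -2.0626·2.8295 = +17.6497 (running +17.6497)
  i=2: -2.0626·-7.2697 − -2.2362·4.0359 = +24.0193 (running +41.6690)
  i=3: -2.2362·2.8295 − 2.9271·-7.2697 = +14.9520 (running +56.6211)
Area = |Σ|/2 = |56.6211|/2 = 28.3105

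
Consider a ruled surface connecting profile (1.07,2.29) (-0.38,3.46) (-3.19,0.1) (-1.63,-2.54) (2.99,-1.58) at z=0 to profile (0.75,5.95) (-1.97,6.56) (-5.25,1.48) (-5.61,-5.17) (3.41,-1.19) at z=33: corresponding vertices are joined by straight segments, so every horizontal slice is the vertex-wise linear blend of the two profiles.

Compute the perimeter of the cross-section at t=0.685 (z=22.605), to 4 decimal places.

Perimeter at t=0.685: 28.1432

Cross-section at t=0.685: each vertex is (1-t)·p0[i] + t·p1[i].
  v1: (1-0.685)·(1.07,2.29) + 0.685·(0.75,5.95) = (0.8508,4.7971)
  v2: (1-0.685)·(-0.38,3.46) + 0.685·(-1.97,6.56) = (-1.4691,5.5835)
  v3: (1-0.685)·(-3.19,0.1) + 0.685·(-5.25,1.48) = (-4.6011,1.0453)
  v4: (1-0.685)·(-1.63,-2.54) + 0.685·(-5.61,-5.17) = (-4.3563,-4.3415)
  v5: (1-0.685)·(2.99,-1.58) + 0.685·(3.41,-1.19) = (3.2777,-1.3129)
Perimeter = Σ |v_{i+1} − v_i|:
  edge 1→2: √(-2.3199² + 0.7864²) = 2.4496 (running 2.4496)
  edge 2→3: √(-3.1320² + -4.5382²) = 5.5140 (running 7.9636)
  edge 3→4: √(0.2448² + -5.3868²) = 5.3924 (running 13.3560)
  edge 4→5: √(7.6340² + 3.0287²) = 8.2129 (running 21.5689)
  edge 5→1: √(-2.4269² + 6.1100²) = 6.5743 (running 28.1432)
Perimeter = 28.1432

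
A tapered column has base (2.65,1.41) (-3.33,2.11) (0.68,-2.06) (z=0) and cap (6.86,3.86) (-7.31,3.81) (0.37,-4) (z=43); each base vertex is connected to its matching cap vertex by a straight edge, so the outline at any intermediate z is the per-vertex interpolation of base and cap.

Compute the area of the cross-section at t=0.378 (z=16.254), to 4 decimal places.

Area at t=0.378: 24.0429

Cross-section at t=0.378: each vertex is (1-t)·p0[i] + t·p1[i].
  v1: (1-0.378)·(2.65,1.41) + 0.378·(6.86,3.86) = (4.2414,2.3361)
  v2: (1-0.378)·(-3.33,2.11) + 0.378·(-7.31,3.81) = (-4.8344,2.7526)
  v3: (1-0.378)·(0.68,-2.06) + 0.378·(0.37,-4) = (0.5628,-2.7933)
Shoelace sum Σ(x_i·y_{i+1} − x_{i+1}·y_i):
  i=1: 4.2414·2.7526 − -4.8344·2.3361 = +22.9686 (running +22.9686)
  i=2: -4.8344·-2.7933 − 0.5628·2.7526 = +11.9549 (running +34.9235)
  i=3: 0.5628·2.3361 − 4.2414·-2.7933 = +13.1623 (running +48.0858)
Area = |Σ|/2 = |48.0858|/2 = 24.0429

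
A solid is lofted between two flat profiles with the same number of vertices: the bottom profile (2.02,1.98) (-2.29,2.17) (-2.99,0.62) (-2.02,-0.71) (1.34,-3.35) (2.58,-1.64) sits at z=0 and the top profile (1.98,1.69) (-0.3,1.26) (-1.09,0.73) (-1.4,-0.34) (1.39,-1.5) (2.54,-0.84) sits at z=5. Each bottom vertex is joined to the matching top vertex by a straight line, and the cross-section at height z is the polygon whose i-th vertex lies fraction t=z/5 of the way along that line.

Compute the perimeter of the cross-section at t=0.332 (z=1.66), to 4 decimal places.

Cross-section at t=0.332: each vertex is (1-t)·p0[i] + t·p1[i].
  v1: (1-0.332)·(2.02,1.98) + 0.332·(1.98,1.69) = (2.0067,1.8837)
  v2: (1-0.332)·(-2.29,2.17) + 0.332·(-0.3,1.26) = (-1.6293,1.8679)
  v3: (1-0.332)·(-2.99,0.62) + 0.332·(-1.09,0.73) = (-2.3592,0.6565)
  v4: (1-0.332)·(-2.02,-0.71) + 0.332·(-1.4,-0.34) = (-1.8142,-0.5872)
  v5: (1-0.332)·(1.34,-3.35) + 0.332·(1.39,-1.5) = (1.3566,-2.7358)
  v6: (1-0.332)·(2.58,-1.64) + 0.332·(2.54,-0.84) = (2.5667,-1.3744)
Perimeter = Σ |v_{i+1} − v_i|:
  edge 1→2: √(-3.6360² + -0.0158²) = 3.6361 (running 3.6361)
  edge 2→3: √(-0.7299² + -1.2114²) = 1.4143 (running 5.0503)
  edge 3→4: √(0.5450² + -1.2437²) = 1.3579 (running 6.4082)
  edge 4→5: √(3.1708² + -2.1486²) = 3.8302 (running 10.2384)
  edge 5→6: √(1.2101² + 1.3614²) = 1.8215 (running 12.0599)
  edge 6→1: √(-0.5600² + 3.2581²) = 3.3059 (running 15.3658)
Perimeter = 15.3658

Perimeter at t=0.332: 15.3658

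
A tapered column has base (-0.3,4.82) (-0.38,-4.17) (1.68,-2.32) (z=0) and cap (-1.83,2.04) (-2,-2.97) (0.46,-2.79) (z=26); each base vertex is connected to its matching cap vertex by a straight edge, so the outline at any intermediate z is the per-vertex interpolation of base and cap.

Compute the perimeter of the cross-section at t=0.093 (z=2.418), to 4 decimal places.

Perimeter at t=0.093: 18.5273

Cross-section at t=0.093: each vertex is (1-t)·p0[i] + t·p1[i].
  v1: (1-0.093)·(-0.3,4.82) + 0.093·(-1.83,2.04) = (-0.4423,4.5615)
  v2: (1-0.093)·(-0.38,-4.17) + 0.093·(-2,-2.97) = (-0.5307,-4.0584)
  v3: (1-0.093)·(1.68,-2.32) + 0.093·(0.46,-2.79) = (1.5665,-2.3637)
Perimeter = Σ |v_{i+1} − v_i|:
  edge 1→2: √(-0.0884² + -8.6199²) = 8.6203 (running 8.6203)
  edge 2→3: √(2.0972² + 1.6947²) = 2.6963 (running 11.3166)
  edge 3→1: √(-2.0088² + 6.9252²) = 7.2106 (running 18.5273)
Perimeter = 18.5273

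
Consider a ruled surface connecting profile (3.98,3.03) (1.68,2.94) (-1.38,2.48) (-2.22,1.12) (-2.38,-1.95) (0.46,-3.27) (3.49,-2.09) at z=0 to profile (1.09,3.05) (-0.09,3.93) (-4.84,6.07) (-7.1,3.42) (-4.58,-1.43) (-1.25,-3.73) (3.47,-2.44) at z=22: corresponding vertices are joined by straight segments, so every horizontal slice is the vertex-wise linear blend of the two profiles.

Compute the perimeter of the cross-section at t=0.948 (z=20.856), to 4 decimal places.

Cross-section at t=0.948: each vertex is (1-t)·p0[i] + t·p1[i].
  v1: (1-0.948)·(3.98,3.03) + 0.948·(1.09,3.05) = (1.2403,3.0490)
  v2: (1-0.948)·(1.68,2.94) + 0.948·(-0.09,3.93) = (0.0020,3.8785)
  v3: (1-0.948)·(-1.38,2.48) + 0.948·(-4.84,6.07) = (-4.6601,5.8833)
  v4: (1-0.948)·(-2.22,1.12) + 0.948·(-7.1,3.42) = (-6.8462,3.3004)
  v5: (1-0.948)·(-2.38,-1.95) + 0.948·(-4.58,-1.43) = (-4.4656,-1.4570)
  v6: (1-0.948)·(0.46,-3.27) + 0.948·(-1.25,-3.73) = (-1.1611,-3.7061)
  v7: (1-0.948)·(3.49,-2.09) + 0.948·(3.47,-2.44) = (3.4710,-2.4218)
Perimeter = Σ |v_{i+1} − v_i|:
  edge 1→2: √(-1.2382² + 0.8296²) = 1.4904 (running 1.4904)
  edge 2→3: √(-4.6621² + 2.0048²) = 5.0749 (running 6.5653)
  edge 3→4: √(-2.1862² + -2.5829²) = 3.3839 (running 9.9492)
  edge 4→5: √(2.3806² + -4.7574²) = 5.3198 (running 15.2691)
  edge 5→6: √(3.3045² + -2.2490²) = 3.9973 (running 19.2663)
  edge 6→7: √(4.6321² + 1.2843²) = 4.8069 (running 24.0732)
  edge 7→1: √(-2.2308² + 5.4708²) = 5.9081 (running 29.9813)
Perimeter = 29.9813

Perimeter at t=0.948: 29.9813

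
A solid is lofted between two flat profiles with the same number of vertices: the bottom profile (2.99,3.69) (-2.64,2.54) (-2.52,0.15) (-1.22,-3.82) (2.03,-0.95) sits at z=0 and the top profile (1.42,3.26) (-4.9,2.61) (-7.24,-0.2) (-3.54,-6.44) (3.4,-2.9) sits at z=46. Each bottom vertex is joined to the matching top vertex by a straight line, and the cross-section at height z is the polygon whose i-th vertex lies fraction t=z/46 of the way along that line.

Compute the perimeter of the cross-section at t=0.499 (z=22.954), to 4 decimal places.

Cross-section at t=0.499: each vertex is (1-t)·p0[i] + t·p1[i].
  v1: (1-0.499)·(2.99,3.69) + 0.499·(1.42,3.26) = (2.2066,3.4754)
  v2: (1-0.499)·(-2.64,2.54) + 0.499·(-4.9,2.61) = (-3.7677,2.5749)
  v3: (1-0.499)·(-2.52,0.15) + 0.499·(-7.24,-0.2) = (-4.8753,-0.0247)
  v4: (1-0.499)·(-1.22,-3.82) + 0.499·(-3.54,-6.44) = (-2.3777,-5.1274)
  v5: (1-0.499)·(2.03,-0.95) + 0.499·(3.4,-2.9) = (2.7136,-1.9230)
Perimeter = Σ |v_{i+1} − v_i|:
  edge 1→2: √(-5.9743² + -0.9005²) = 6.0418 (running 6.0418)
  edge 2→3: √(-1.1075² + -2.5996²) = 2.8257 (running 8.8675)
  edge 3→4: √(2.4976² + -5.1027²) = 5.6812 (running 14.5487)
  edge 4→5: √(5.0913² + 3.2043²) = 6.0157 (running 20.5644)
  edge 5→1: √(-0.5071² + 5.3985²) = 5.4222 (running 25.9866)
Perimeter = 25.9866

Perimeter at t=0.499: 25.9866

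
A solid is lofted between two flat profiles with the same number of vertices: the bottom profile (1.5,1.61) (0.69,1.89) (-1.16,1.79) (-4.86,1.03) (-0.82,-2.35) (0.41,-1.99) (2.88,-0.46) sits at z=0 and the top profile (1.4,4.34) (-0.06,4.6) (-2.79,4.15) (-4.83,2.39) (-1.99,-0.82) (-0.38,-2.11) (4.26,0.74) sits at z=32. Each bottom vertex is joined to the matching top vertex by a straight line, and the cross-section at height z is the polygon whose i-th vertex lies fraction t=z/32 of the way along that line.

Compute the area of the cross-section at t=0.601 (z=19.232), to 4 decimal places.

Area at t=0.601: 28.1350

Cross-section at t=0.601: each vertex is (1-t)·p0[i] + t·p1[i].
  v1: (1-0.601)·(1.5,1.61) + 0.601·(1.4,4.34) = (1.4399,3.2507)
  v2: (1-0.601)·(0.69,1.89) + 0.601·(-0.06,4.6) = (0.2393,3.5187)
  v3: (1-0.601)·(-1.16,1.79) + 0.601·(-2.79,4.15) = (-2.1396,3.2084)
  v4: (1-0.601)·(-4.86,1.03) + 0.601·(-4.83,2.39) = (-4.8420,1.8474)
  v5: (1-0.601)·(-0.82,-2.35) + 0.601·(-1.99,-0.82) = (-1.5232,-1.4305)
  v6: (1-0.601)·(0.41,-1.99) + 0.601·(-0.38,-2.11) = (-0.0648,-2.0621)
  v7: (1-0.601)·(2.88,-0.46) + 0.601·(4.26,0.74) = (3.7094,0.2612)
Shoelace sum Σ(x_i·y_{i+1} − x_{i+1}·y_i):
  i=1: 1.4399·3.5187 − 0.2393·3.2507 = +4.2889 (running +4.2889)
  i=2: 0.2393·3.2084 − -2.1396·3.5187 = +8.2963 (running +12.5852)
  i=3: -2.1396·1.8474 − -4.8420·3.2084 = +11.5821 (running +24.1673)
  i=4: -4.8420·-1.4305 − -1.5232·1.8474 = +9.7401 (running +33.9074)
  i=5: -1.5232·-2.0621 − -0.0648·-1.4305 = +3.0483 (running +36.9557)
  i=6: -0.0648·0.2612 − 3.7094·-2.0621 = +7.6323 (running +44.5880)
  i=7: 3.7094·3.2507 − 1.4399·0.2612 = +11.6821 (running +56.2701)
Area = |Σ|/2 = |56.2701|/2 = 28.1350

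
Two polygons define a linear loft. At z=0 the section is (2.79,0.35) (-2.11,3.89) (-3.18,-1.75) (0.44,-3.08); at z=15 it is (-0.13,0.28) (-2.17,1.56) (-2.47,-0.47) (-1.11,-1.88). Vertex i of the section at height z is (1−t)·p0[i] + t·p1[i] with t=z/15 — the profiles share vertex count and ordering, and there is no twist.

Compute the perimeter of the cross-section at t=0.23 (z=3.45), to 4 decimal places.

Perimeter at t=0.23: 17.2201

Cross-section at t=0.23: each vertex is (1-t)·p0[i] + t·p1[i].
  v1: (1-0.23)·(2.79,0.35) + 0.23·(-0.13,0.28) = (2.1184,0.3339)
  v2: (1-0.23)·(-2.11,3.89) + 0.23·(-2.17,1.56) = (-2.1238,3.3541)
  v3: (1-0.23)·(-3.18,-1.75) + 0.23·(-2.47,-0.47) = (-3.0167,-1.4556)
  v4: (1-0.23)·(0.44,-3.08) + 0.23·(-1.11,-1.88) = (0.0835,-2.8040)
Perimeter = Σ |v_{i+1} − v_i|:
  edge 1→2: √(-4.2422² + 3.0202²) = 5.2075 (running 5.2075)
  edge 2→3: √(-0.8929² + -4.8097²) = 4.8919 (running 10.0994)
  edge 3→4: √(3.1002² + -1.3484²) = 3.3807 (running 13.4801)
  edge 4→1: √(2.0349² + 3.1379²) = 3.7400 (running 17.2201)
Perimeter = 17.2201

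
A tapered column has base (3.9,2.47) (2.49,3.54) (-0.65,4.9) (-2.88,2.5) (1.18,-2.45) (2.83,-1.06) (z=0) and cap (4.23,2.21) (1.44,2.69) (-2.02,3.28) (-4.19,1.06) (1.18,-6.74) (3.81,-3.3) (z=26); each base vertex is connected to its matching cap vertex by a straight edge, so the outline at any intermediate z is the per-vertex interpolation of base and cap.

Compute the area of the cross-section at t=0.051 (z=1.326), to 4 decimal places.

Cross-section at t=0.051: each vertex is (1-t)·p0[i] + t·p1[i].
  v1: (1-0.051)·(3.9,2.47) + 0.051·(4.23,2.21) = (3.9168,2.4567)
  v2: (1-0.051)·(2.49,3.54) + 0.051·(1.44,2.69) = (2.4365,3.4966)
  v3: (1-0.051)·(-0.65,4.9) + 0.051·(-2.02,3.28) = (-0.7199,4.8174)
  v4: (1-0.051)·(-2.88,2.5) + 0.051·(-4.19,1.06) = (-2.9468,2.4266)
  v5: (1-0.051)·(1.18,-2.45) + 0.051·(1.18,-6.74) = (1.1800,-2.6688)
  v6: (1-0.051)·(2.83,-1.06) + 0.051·(3.81,-3.3) = (2.8800,-1.1742)
Shoelace sum Σ(x_i·y_{i+1} − x_{i+1}·y_i):
  i=1: 3.9168·3.4966 − 2.4365·2.4567 = +7.7101 (running +7.7101)
  i=2: 2.4365·4.8174 − -0.7199·3.4966 = +14.2544 (running +21.9645)
  i=3: -0.7199·2.4266 − -2.9468·4.8174 = +12.4491 (running +34.4136)
  i=4: -2.9468·-2.6688 − 1.1800·2.4266 = +5.0011 (running +39.4147)
  i=5: 1.1800·-1.1742 − 2.8800·-2.6688 = +6.3005 (running +45.7151)
  i=6: 2.8800·2.4567 − 3.9168·-1.1742 = +11.6747 (running +57.3898)
Area = |Σ|/2 = |57.3898|/2 = 28.6949

Area at t=0.051: 28.6949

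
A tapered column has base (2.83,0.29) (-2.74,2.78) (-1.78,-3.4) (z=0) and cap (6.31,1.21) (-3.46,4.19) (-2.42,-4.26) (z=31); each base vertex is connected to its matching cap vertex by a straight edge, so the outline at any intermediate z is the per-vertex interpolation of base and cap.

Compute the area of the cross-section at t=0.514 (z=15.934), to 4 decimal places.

Cross-section at t=0.514: each vertex is (1-t)·p0[i] + t·p1[i].
  v1: (1-0.514)·(2.83,0.29) + 0.514·(6.31,1.21) = (4.6187,0.7629)
  v2: (1-0.514)·(-2.74,2.78) + 0.514·(-3.46,4.19) = (-3.1101,3.5047)
  v3: (1-0.514)·(-1.78,-3.4) + 0.514·(-2.42,-4.26) = (-2.1090,-3.8420)
Shoelace sum Σ(x_i·y_{i+1} − x_{i+1}·y_i):
  i=1: 4.6187·3.5047 − -3.1101·0.7629 = +18.5600 (running +18.5600)
  i=2: -3.1101·-3.8420 − -2.1090·3.5047 = +19.3404 (running +37.9004)
  i=3: -2.1090·0.7629 − 4.6187·-3.8420 = +16.1364 (running +54.0369)
Area = |Σ|/2 = |54.0369|/2 = 27.0184

Area at t=0.514: 27.0184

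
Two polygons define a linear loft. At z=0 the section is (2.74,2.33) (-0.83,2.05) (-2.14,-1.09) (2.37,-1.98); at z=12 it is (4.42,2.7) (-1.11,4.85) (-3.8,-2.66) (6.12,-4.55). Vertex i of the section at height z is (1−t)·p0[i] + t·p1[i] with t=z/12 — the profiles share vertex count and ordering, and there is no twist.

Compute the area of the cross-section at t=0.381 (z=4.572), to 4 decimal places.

Area at t=0.381: 28.5390

Cross-section at t=0.381: each vertex is (1-t)·p0[i] + t·p1[i].
  v1: (1-0.381)·(2.74,2.33) + 0.381·(4.42,2.7) = (3.3801,2.4710)
  v2: (1-0.381)·(-0.83,2.05) + 0.381·(-1.11,4.85) = (-0.9367,3.1168)
  v3: (1-0.381)·(-2.14,-1.09) + 0.381·(-3.8,-2.66) = (-2.7725,-1.6882)
  v4: (1-0.381)·(2.37,-1.98) + 0.381·(6.12,-4.55) = (3.7988,-2.9592)
Shoelace sum Σ(x_i·y_{i+1} − x_{i+1}·y_i):
  i=1: 3.3801·3.1168 − -0.9367·2.4710 = +12.8495 (running +12.8495)
  i=2: -0.9367·-1.6882 − -2.7725·3.1168 = +10.2225 (running +23.0720)
  i=3: -2.7725·-2.9592 − 3.7988·-1.6882 = +14.6171 (running +37.6891)
  i=4: 3.7988·2.4710 − 3.3801·-2.9592 = +19.3888 (running +57.0780)
Area = |Σ|/2 = |57.0780|/2 = 28.5390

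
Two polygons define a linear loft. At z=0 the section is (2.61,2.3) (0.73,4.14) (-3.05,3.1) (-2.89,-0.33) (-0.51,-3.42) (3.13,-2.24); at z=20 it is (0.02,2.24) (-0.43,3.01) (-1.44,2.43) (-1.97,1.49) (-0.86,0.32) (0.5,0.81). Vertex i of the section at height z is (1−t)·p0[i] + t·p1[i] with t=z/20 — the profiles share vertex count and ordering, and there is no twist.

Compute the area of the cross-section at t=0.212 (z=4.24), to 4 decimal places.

Cross-section at t=0.212: each vertex is (1-t)·p0[i] + t·p1[i].
  v1: (1-0.212)·(2.61,2.3) + 0.212·(0.02,2.24) = (2.0609,2.2873)
  v2: (1-0.212)·(0.73,4.14) + 0.212·(-0.43,3.01) = (0.4841,3.9004)
  v3: (1-0.212)·(-3.05,3.1) + 0.212·(-1.44,2.43) = (-2.7087,2.9580)
  v4: (1-0.212)·(-2.89,-0.33) + 0.212·(-1.97,1.49) = (-2.6950,0.0558)
  v5: (1-0.212)·(-0.51,-3.42) + 0.212·(-0.86,0.32) = (-0.5842,-2.6271)
  v6: (1-0.212)·(3.13,-2.24) + 0.212·(0.5,0.81) = (2.5724,-1.5934)
Shoelace sum Σ(x_i·y_{i+1} − x_{i+1}·y_i):
  i=1: 2.0609·3.9004 − 0.4841·2.2873 = +6.9313 (running +6.9313)
  i=2: 0.4841·2.9580 − -2.7087·3.9004 = +11.9969 (running +18.9282)
  i=3: -2.7087·0.0558 − -2.6950·2.9580 = +7.8203 (running +26.7485)
  i=4: -2.6950·-2.6271 − -0.5842·0.0558 = +7.1126 (running +33.8611)
  i=5: -0.5842·-1.5934 − 2.5724·-2.6271 = +7.6890 (running +41.5501)
  i=6: 2.5724·2.2873 − 2.0609·-1.5934 = +9.1678 (running +50.7179)
Area = |Σ|/2 = |50.7179|/2 = 25.3589

Area at t=0.212: 25.3589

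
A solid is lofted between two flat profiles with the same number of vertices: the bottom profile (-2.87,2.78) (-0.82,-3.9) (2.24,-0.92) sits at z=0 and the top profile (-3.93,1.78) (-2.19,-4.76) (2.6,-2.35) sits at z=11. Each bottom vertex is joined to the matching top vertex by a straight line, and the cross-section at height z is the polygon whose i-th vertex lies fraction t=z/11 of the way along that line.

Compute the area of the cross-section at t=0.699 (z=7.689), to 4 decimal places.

Area at t=0.699: 16.4169

Cross-section at t=0.699: each vertex is (1-t)·p0[i] + t·p1[i].
  v1: (1-0.699)·(-2.87,2.78) + 0.699·(-3.93,1.78) = (-3.6109,2.0810)
  v2: (1-0.699)·(-0.82,-3.9) + 0.699·(-2.19,-4.76) = (-1.7776,-4.5011)
  v3: (1-0.699)·(2.24,-0.92) + 0.699·(2.6,-2.35) = (2.4916,-1.9196)
Shoelace sum Σ(x_i·y_{i+1} − x_{i+1}·y_i):
  i=1: -3.6109·-4.5011 − -1.7776·2.0810 = +19.9526 (running +19.9526)
  i=2: -1.7776·-1.9196 − 2.4916·-4.5011 = +14.6275 (running +34.5801)
  i=3: 2.4916·2.0810 − -3.6109·-1.9196 = -1.7463 (running +32.8338)
Area = |Σ|/2 = |32.8338|/2 = 16.4169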